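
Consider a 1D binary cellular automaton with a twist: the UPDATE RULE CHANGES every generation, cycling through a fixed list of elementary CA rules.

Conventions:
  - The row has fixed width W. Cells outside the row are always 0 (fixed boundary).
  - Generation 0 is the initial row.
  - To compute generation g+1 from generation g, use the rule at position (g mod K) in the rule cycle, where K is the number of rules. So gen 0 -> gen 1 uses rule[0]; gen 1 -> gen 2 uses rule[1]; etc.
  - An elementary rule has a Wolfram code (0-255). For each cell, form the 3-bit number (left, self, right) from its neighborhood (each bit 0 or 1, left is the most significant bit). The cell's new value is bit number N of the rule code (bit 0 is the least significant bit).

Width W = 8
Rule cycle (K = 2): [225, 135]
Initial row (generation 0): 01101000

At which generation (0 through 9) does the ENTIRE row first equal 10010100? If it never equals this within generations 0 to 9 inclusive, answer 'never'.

Answer: never

Derivation:
Gen 0: 01101000
Gen 1 (rule 225): 00110011
Gen 2 (rule 135): 11000100
Gen 3 (rule 225): 01010001
Gen 4 (rule 135): 11010111
Gen 5 (rule 225): 01101011
Gen 6 (rule 135): 10001000
Gen 7 (rule 225): 00100011
Gen 8 (rule 135): 11101100
Gen 9 (rule 225): 01110101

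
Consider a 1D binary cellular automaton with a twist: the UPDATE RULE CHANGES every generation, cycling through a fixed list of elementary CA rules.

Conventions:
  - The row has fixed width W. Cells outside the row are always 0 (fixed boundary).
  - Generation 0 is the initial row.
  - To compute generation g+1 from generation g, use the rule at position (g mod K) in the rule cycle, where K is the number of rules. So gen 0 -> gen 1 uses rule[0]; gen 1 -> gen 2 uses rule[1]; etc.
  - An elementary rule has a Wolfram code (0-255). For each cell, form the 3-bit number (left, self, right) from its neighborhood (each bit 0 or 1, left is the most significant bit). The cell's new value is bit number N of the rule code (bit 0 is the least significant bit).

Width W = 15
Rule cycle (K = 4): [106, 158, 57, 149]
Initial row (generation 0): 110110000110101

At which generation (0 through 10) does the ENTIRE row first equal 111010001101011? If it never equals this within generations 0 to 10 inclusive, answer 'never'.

Gen 0: 110110000110101
Gen 1 (rule 106): 111110001111010
Gen 2 (rule 158): 111101011110011
Gen 3 (rule 57): 100010110001010
Gen 4 (rule 149): 111010001101011
Gen 5 (rule 106): 101100011110111
Gen 6 (rule 158): 101010111100110
Gen 7 (rule 57): 010101100010101
Gen 8 (rule 149): 010100011010101
Gen 9 (rule 106): 101000111101010
Gen 10 (rule 158): 101101111001011

Answer: 4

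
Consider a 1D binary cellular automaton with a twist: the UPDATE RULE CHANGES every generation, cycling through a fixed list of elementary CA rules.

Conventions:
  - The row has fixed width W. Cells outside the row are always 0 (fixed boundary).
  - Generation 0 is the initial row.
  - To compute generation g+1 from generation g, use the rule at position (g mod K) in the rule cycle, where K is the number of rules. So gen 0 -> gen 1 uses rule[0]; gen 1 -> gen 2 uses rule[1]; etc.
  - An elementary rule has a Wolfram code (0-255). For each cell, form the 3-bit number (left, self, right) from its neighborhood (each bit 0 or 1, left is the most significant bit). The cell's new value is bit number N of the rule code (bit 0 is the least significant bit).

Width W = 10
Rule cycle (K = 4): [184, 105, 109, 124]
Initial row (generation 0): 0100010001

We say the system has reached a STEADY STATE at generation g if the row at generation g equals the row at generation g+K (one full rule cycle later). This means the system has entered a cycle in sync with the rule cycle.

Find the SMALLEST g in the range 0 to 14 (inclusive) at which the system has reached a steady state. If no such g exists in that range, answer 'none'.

Gen 0: 0100010001
Gen 1 (rule 184): 0010001000
Gen 2 (rule 105): 1000100011
Gen 3 (rule 109): 1010101011
Gen 4 (rule 124): 1111111111
Gen 5 (rule 184): 1111111110
Gen 6 (rule 105): 1000000010
Gen 7 (rule 109): 1011111010
Gen 8 (rule 124): 1110001111
Gen 9 (rule 184): 1101001110
Gen 10 (rule 105): 1110001010
Gen 11 (rule 109): 1010101110
Gen 12 (rule 124): 1111111011
Gen 13 (rule 184): 1111110110
Gen 14 (rule 105): 1000011110
Gen 15 (rule 109): 1011010010
Gen 16 (rule 124): 1111111011
Gen 17 (rule 184): 1111110110
Gen 18 (rule 105): 1000011110

Answer: 12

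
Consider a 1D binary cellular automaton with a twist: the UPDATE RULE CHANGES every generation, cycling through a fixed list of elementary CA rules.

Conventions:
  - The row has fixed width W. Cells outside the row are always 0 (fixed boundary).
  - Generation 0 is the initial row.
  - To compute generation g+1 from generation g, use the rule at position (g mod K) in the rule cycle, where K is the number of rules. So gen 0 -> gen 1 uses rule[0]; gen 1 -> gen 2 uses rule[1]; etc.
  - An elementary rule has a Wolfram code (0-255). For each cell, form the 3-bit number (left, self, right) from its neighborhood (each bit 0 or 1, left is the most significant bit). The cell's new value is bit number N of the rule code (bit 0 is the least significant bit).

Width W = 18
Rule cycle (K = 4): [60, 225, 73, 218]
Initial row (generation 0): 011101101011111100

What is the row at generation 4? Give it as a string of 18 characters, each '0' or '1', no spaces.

Answer: 111101100000000011

Derivation:
Gen 0: 011101101011111100
Gen 1 (rule 60): 010011011110000010
Gen 2 (rule 225): 000001101110111000
Gen 3 (rule 73): 111101101010101011
Gen 4 (rule 218): 111101100000000011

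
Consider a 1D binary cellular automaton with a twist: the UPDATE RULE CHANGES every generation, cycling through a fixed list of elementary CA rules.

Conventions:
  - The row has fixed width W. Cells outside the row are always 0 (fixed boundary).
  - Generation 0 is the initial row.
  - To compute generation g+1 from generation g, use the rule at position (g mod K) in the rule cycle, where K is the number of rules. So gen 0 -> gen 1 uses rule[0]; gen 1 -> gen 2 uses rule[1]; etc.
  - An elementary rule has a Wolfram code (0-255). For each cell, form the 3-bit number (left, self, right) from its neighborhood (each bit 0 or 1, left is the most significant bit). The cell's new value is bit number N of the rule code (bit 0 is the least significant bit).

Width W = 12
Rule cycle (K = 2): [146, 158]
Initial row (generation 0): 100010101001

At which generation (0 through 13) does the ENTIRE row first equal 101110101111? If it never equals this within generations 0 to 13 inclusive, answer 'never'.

Gen 0: 100010101001
Gen 1 (rule 146): 010100000110
Gen 2 (rule 158): 110110001101
Gen 3 (rule 146): 000001010000
Gen 4 (rule 158): 000011011000
Gen 5 (rule 146): 000100000100
Gen 6 (rule 158): 001110001110
Gen 7 (rule 146): 010101010101
Gen 8 (rule 158): 110101010101
Gen 9 (rule 146): 000000000000
Gen 10 (rule 158): 000000000000
Gen 11 (rule 146): 000000000000
Gen 12 (rule 158): 000000000000
Gen 13 (rule 146): 000000000000

Answer: never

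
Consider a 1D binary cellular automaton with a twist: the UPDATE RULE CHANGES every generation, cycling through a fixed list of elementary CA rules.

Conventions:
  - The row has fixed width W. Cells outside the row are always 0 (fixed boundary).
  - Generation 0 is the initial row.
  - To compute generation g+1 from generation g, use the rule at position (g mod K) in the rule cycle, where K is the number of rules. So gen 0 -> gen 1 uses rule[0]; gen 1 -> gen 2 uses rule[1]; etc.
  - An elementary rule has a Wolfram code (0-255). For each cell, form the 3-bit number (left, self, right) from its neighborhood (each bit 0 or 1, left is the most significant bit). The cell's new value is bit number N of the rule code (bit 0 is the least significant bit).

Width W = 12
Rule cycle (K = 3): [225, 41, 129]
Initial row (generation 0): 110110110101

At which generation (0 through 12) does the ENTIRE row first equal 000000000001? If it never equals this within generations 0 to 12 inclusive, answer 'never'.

Answer: 3

Derivation:
Gen 0: 110110110101
Gen 1 (rule 225): 011011011010
Gen 2 (rule 41): 010110110100
Gen 3 (rule 129): 000000000001
Gen 4 (rule 225): 111111111100
Gen 5 (rule 41): 100000000001
Gen 6 (rule 129): 001111111100
Gen 7 (rule 225): 100111111101
Gen 8 (rule 41): 000100000010
Gen 9 (rule 129): 110001111000
Gen 10 (rule 225): 010100111011
Gen 11 (rule 41): 001000100110
Gen 12 (rule 129): 100010000000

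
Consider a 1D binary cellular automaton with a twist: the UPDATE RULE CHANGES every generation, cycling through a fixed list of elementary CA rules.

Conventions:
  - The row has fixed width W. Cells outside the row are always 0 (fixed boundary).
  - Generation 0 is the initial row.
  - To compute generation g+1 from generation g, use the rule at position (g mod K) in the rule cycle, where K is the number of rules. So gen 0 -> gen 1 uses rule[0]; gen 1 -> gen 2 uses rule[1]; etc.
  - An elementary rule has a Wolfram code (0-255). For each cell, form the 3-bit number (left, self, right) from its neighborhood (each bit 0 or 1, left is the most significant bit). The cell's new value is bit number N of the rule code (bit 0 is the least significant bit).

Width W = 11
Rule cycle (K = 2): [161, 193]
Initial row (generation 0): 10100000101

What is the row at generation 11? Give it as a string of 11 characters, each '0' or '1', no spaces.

Gen 0: 10100000101
Gen 1 (rule 161): 01001110010
Gen 2 (rule 193): 00000110000
Gen 3 (rule 161): 11110000111
Gen 4 (rule 193): 01110110011
Gen 5 (rule 161): 00101000000
Gen 6 (rule 193): 10000011111
Gen 7 (rule 161): 00111001110
Gen 8 (rule 193): 10011000110
Gen 9 (rule 161): 00000010000
Gen 10 (rule 193): 11111000111
Gen 11 (rule 161): 01110010010

Answer: 01110010010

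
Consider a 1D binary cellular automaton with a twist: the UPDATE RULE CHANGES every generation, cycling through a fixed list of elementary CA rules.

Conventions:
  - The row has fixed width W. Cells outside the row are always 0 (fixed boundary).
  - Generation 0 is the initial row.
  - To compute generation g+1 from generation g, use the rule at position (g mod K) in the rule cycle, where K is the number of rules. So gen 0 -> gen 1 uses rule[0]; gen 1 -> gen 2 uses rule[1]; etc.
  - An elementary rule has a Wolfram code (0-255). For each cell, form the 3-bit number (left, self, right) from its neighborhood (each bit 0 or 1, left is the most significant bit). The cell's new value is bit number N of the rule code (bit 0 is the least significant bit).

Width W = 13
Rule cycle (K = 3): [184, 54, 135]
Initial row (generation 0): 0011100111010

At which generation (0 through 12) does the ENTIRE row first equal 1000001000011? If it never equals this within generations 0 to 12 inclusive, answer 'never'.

Answer: 11

Derivation:
Gen 0: 0011100111010
Gen 1 (rule 184): 0011010110101
Gen 2 (rule 54): 0100111001111
Gen 3 (rule 135): 1101010010110
Gen 4 (rule 184): 1010101001101
Gen 5 (rule 54): 1111111110011
Gen 6 (rule 135): 0111111100100
Gen 7 (rule 184): 0111111010010
Gen 8 (rule 54): 1000000111111
Gen 9 (rule 135): 1011111011110
Gen 10 (rule 184): 0111110111101
Gen 11 (rule 54): 1000001000011
Gen 12 (rule 135): 1011111011100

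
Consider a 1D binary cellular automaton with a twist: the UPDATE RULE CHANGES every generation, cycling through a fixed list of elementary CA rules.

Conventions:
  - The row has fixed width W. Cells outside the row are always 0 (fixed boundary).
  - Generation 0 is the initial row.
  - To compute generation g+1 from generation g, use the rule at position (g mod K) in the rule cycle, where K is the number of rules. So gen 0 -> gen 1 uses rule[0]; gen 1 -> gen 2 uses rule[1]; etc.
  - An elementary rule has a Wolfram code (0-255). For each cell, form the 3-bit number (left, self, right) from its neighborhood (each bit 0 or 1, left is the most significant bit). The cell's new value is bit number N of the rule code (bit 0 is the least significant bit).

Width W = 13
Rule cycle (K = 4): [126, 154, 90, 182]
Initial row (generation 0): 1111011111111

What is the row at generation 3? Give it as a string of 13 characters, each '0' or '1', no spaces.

Answer: 1100100100101

Derivation:
Gen 0: 1111011111111
Gen 1 (rule 126): 1001110000001
Gen 2 (rule 154): 0111101000010
Gen 3 (rule 90): 1100100100101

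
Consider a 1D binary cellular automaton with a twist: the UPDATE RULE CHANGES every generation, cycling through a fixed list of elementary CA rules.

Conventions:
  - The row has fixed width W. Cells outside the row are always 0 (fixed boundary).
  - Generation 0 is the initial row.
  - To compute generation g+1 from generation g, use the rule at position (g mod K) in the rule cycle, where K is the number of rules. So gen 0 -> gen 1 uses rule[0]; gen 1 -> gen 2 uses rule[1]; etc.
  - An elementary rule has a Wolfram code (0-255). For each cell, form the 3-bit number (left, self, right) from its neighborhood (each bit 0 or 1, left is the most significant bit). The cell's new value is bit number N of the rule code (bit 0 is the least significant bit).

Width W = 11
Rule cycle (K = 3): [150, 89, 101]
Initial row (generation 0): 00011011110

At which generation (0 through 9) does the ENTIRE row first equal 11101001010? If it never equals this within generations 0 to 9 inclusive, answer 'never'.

Gen 0: 00011011110
Gen 1 (rule 150): 00100001101
Gen 2 (rule 89): 10011101100
Gen 3 (rule 101): 10000110101
Gen 4 (rule 150): 11001000101
Gen 5 (rule 89): 11100110000
Gen 6 (rule 101): 00100010111
Gen 7 (rule 150): 01110110010
Gen 8 (rule 89): 01010111001
Gen 9 (rule 101): 01111001001

Answer: never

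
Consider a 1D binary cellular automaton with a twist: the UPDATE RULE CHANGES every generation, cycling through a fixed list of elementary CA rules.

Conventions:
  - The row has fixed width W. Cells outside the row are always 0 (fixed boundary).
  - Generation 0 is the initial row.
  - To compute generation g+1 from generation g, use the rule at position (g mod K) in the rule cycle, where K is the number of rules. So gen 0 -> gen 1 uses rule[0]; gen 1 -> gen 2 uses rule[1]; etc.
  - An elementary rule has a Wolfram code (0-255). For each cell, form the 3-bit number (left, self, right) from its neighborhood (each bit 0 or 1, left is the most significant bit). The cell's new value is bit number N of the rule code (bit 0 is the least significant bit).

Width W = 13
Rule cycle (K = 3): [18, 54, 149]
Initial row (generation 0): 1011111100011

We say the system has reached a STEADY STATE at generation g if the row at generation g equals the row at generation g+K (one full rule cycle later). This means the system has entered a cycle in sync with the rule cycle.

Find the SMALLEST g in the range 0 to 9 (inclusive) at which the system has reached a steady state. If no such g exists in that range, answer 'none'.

Gen 0: 1011111100011
Gen 1 (rule 18): 0000000010100
Gen 2 (rule 54): 0000000111110
Gen 3 (rule 149): 1111110011101
Gen 4 (rule 18): 0000001100000
Gen 5 (rule 54): 0000010010000
Gen 6 (rule 149): 1111011011111
Gen 7 (rule 18): 0000000000000
Gen 8 (rule 54): 0000000000000
Gen 9 (rule 149): 1111111111111
Gen 10 (rule 18): 0000000000000
Gen 11 (rule 54): 0000000000000
Gen 12 (rule 149): 1111111111111

Answer: 7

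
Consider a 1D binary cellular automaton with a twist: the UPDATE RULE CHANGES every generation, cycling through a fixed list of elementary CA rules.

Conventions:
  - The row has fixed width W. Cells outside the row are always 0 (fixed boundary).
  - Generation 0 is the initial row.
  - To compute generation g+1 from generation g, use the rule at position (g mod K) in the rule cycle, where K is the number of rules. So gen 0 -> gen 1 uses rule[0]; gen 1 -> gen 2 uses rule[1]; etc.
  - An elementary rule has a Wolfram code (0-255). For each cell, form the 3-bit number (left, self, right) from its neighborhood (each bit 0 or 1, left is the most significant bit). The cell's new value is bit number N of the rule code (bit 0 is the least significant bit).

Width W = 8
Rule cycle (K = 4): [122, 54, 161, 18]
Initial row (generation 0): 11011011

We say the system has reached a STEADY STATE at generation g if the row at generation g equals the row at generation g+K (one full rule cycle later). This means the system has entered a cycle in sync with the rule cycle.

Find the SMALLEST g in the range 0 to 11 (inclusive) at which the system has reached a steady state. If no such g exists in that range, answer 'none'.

Gen 0: 11011011
Gen 1 (rule 122): 11111111
Gen 2 (rule 54): 00000000
Gen 3 (rule 161): 11111111
Gen 4 (rule 18): 00000000
Gen 5 (rule 122): 00000000
Gen 6 (rule 54): 00000000
Gen 7 (rule 161): 11111111
Gen 8 (rule 18): 00000000
Gen 9 (rule 122): 00000000
Gen 10 (rule 54): 00000000
Gen 11 (rule 161): 11111111
Gen 12 (rule 18): 00000000
Gen 13 (rule 122): 00000000
Gen 14 (rule 54): 00000000
Gen 15 (rule 161): 11111111

Answer: 2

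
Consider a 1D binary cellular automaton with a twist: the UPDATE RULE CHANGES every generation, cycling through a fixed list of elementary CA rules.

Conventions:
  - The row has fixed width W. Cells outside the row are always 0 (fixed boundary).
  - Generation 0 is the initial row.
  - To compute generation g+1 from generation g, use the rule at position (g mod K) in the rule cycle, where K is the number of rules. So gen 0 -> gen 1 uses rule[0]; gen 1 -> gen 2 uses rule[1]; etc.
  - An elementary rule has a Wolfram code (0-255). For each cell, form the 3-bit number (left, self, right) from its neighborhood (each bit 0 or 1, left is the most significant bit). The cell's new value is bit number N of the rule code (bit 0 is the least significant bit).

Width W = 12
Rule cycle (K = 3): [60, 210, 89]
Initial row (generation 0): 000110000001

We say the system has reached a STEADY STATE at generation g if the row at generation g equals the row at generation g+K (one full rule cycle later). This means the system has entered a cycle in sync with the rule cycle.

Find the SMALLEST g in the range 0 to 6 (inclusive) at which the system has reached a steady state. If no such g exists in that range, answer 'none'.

Answer: none

Derivation:
Gen 0: 000110000001
Gen 1 (rule 60): 000101000001
Gen 2 (rule 210): 001000100010
Gen 3 (rule 89): 100110011001
Gen 4 (rule 60): 110101010101
Gen 5 (rule 210): 010000000000
Gen 6 (rule 89): 001111111111
Gen 7 (rule 60): 001000000000
Gen 8 (rule 210): 010100000000
Gen 9 (rule 89): 000011111111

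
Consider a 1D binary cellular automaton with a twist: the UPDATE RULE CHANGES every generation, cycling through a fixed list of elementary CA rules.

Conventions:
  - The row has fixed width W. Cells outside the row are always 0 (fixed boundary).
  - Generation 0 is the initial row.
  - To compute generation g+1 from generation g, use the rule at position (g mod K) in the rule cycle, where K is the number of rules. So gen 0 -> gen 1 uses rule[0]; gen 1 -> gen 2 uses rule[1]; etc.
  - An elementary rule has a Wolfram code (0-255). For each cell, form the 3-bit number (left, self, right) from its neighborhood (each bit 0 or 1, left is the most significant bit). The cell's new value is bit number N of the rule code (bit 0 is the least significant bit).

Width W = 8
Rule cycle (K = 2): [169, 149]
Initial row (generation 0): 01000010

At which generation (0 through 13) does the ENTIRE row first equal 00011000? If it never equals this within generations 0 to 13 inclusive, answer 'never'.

Answer: 1

Derivation:
Gen 0: 01000010
Gen 1 (rule 169): 00011000
Gen 2 (rule 149): 11000111
Gen 3 (rule 169): 10010110
Gen 4 (rule 149): 11010001
Gen 5 (rule 169): 10100100
Gen 6 (rule 149): 10110111
Gen 7 (rule 169): 01101110
Gen 8 (rule 149): 00000101
Gen 9 (rule 169): 11110010
Gen 10 (rule 149): 01101011
Gen 11 (rule 169): 01010110
Gen 12 (rule 149): 01010001
Gen 13 (rule 169): 00100100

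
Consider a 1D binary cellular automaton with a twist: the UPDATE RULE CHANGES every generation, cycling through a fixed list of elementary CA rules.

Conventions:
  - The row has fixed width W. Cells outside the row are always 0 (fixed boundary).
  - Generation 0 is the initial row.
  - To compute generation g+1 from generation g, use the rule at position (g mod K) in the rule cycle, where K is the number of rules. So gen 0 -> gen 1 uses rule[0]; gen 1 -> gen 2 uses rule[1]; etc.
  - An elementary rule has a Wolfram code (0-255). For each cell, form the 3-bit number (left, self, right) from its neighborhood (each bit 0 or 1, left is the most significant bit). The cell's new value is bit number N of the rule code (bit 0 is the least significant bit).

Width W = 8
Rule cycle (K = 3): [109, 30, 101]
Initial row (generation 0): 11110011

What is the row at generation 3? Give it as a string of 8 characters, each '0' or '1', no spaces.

Answer: 00000010

Derivation:
Gen 0: 11110011
Gen 1 (rule 109): 10010011
Gen 2 (rule 30): 11111110
Gen 3 (rule 101): 00000010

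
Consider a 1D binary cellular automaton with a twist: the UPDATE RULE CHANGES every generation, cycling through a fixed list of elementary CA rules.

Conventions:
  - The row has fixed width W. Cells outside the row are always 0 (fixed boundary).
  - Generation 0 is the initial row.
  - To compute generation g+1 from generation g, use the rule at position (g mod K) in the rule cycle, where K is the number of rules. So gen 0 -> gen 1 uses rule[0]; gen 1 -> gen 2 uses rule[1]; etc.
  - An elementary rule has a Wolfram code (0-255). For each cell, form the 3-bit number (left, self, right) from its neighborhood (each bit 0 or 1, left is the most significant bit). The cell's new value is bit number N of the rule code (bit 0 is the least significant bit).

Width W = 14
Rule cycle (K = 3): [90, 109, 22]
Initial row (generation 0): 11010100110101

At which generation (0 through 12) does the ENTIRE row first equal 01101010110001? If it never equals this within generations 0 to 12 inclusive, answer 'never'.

Gen 0: 11010100110101
Gen 1 (rule 90): 11000011110000
Gen 2 (rule 109): 11011010010111
Gen 3 (rule 22): 00000011110000
Gen 4 (rule 90): 00000110011000
Gen 5 (rule 109): 11110110011011
Gen 6 (rule 22): 00000001100000
Gen 7 (rule 90): 00000011110000
Gen 8 (rule 109): 11111010010111
Gen 9 (rule 22): 00000011110000
Gen 10 (rule 90): 00000110011000
Gen 11 (rule 109): 11110110011011
Gen 12 (rule 22): 00000001100000

Answer: never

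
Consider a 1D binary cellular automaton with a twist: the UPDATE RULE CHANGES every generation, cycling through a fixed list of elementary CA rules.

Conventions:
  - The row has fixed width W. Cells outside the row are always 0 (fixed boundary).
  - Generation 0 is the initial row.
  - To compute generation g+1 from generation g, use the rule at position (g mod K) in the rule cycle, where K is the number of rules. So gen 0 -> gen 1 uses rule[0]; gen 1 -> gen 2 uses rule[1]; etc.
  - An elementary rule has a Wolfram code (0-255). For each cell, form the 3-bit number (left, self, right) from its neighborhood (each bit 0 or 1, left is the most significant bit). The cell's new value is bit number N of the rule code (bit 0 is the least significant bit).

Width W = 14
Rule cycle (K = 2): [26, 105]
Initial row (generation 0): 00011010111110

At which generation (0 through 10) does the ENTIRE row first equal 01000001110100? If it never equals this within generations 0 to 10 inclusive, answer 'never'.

Gen 0: 00011010111110
Gen 1 (rule 26): 00110000100001
Gen 2 (rule 105): 10110110001100
Gen 3 (rule 26): 00100101011010
Gen 4 (rule 105): 10000010111100
Gen 5 (rule 26): 01000100100010
Gen 6 (rule 105): 00010000001000
Gen 7 (rule 26): 00101000010100
Gen 8 (rule 105): 10010011001001
Gen 9 (rule 26): 01101110110110
Gen 10 (rule 105): 01111011111110

Answer: never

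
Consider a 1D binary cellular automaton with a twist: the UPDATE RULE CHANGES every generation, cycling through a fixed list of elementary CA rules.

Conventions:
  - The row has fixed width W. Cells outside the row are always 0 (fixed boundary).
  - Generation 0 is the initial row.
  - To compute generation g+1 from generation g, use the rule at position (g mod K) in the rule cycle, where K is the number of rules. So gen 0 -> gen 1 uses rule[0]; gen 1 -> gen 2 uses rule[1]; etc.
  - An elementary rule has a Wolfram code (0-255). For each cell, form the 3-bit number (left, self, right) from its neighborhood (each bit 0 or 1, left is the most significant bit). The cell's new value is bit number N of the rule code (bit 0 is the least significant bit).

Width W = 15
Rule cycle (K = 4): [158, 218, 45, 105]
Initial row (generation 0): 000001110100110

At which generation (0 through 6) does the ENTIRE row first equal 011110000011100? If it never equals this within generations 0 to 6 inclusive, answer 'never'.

Gen 0: 000001110100110
Gen 1 (rule 158): 000011100111101
Gen 2 (rule 218): 000111111111100
Gen 3 (rule 45): 110100000000001
Gen 4 (rule 105): 111001111111100
Gen 5 (rule 158): 110111111111010
Gen 6 (rule 218): 110111111111001

Answer: never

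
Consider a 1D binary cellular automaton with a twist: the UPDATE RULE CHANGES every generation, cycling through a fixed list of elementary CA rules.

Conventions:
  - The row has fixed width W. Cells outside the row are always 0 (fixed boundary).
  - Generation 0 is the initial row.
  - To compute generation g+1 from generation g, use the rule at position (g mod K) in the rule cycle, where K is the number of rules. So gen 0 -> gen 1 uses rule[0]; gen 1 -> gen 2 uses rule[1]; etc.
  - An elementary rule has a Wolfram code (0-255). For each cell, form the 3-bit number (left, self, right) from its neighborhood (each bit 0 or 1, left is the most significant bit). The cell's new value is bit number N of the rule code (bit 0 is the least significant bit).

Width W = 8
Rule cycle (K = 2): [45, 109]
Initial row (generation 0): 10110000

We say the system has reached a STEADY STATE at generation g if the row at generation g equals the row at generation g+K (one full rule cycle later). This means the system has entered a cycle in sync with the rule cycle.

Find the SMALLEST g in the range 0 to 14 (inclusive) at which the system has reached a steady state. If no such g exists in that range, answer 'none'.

Gen 0: 10110000
Gen 1 (rule 45): 11100111
Gen 2 (rule 109): 10100101
Gen 3 (rule 45): 11100111
Gen 4 (rule 109): 10100101
Gen 5 (rule 45): 11100111
Gen 6 (rule 109): 10100101
Gen 7 (rule 45): 11100111
Gen 8 (rule 109): 10100101
Gen 9 (rule 45): 11100111
Gen 10 (rule 109): 10100101
Gen 11 (rule 45): 11100111
Gen 12 (rule 109): 10100101
Gen 13 (rule 45): 11100111
Gen 14 (rule 109): 10100101
Gen 15 (rule 45): 11100111
Gen 16 (rule 109): 10100101

Answer: 1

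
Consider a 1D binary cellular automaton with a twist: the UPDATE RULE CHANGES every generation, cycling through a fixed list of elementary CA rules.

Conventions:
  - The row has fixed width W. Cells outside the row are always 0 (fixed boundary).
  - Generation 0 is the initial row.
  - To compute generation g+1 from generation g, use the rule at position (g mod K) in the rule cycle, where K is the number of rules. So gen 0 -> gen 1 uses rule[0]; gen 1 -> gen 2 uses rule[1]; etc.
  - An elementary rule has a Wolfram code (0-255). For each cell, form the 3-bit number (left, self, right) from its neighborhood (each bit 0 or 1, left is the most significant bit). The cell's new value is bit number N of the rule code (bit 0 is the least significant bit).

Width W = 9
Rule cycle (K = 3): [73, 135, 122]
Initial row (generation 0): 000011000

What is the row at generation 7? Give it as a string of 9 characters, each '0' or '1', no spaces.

Gen 0: 000011000
Gen 1 (rule 73): 111011011
Gen 2 (rule 135): 010000000
Gen 3 (rule 122): 101000000
Gen 4 (rule 73): 000011111
Gen 5 (rule 135): 111101110
Gen 6 (rule 122): 100111011
Gen 7 (rule 73): 000101011

Answer: 000101011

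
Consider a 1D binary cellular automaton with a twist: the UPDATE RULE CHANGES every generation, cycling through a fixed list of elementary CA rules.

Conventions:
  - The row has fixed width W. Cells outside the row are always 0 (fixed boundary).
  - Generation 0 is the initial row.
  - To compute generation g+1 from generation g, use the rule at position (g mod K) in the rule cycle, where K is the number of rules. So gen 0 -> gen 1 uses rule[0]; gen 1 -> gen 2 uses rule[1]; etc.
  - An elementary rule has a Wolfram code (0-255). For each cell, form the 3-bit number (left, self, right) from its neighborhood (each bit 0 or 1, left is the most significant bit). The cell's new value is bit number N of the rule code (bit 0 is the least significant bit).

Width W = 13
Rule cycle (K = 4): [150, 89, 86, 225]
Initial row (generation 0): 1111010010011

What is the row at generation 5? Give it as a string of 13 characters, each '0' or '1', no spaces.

Gen 0: 1111010010011
Gen 1 (rule 150): 0110011111100
Gen 2 (rule 89): 0111010000111
Gen 3 (rule 86): 1001011001001
Gen 4 (rule 225): 0000101000000
Gen 5 (rule 150): 0001101100000

Answer: 0001101100000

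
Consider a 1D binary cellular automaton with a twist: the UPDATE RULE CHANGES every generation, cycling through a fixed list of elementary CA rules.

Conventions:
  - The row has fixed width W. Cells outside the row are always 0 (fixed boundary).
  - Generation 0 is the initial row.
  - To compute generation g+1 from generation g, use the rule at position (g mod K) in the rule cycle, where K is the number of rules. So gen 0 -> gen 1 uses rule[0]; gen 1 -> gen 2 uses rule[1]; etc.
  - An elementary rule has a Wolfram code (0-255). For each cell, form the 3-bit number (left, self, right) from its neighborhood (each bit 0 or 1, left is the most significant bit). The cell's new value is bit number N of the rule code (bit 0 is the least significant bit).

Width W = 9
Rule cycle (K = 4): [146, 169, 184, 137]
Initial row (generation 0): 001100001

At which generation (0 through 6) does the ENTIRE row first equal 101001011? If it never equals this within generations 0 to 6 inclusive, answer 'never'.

Gen 0: 001100001
Gen 1 (rule 146): 010010010
Gen 2 (rule 169): 000000000
Gen 3 (rule 184): 000000000
Gen 4 (rule 137): 111111111
Gen 5 (rule 146): 011111110
Gen 6 (rule 169): 011111100

Answer: never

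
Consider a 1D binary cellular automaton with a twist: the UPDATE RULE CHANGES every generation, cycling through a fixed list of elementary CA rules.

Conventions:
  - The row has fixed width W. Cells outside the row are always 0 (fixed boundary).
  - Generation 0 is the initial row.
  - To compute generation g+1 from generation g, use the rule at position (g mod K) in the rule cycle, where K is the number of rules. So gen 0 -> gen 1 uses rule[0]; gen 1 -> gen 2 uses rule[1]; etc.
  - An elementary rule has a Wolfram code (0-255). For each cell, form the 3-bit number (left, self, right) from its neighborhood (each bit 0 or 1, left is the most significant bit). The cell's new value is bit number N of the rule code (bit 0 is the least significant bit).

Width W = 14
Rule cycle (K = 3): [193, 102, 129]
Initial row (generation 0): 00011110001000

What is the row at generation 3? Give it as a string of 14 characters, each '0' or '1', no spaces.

Answer: 00000001000000

Derivation:
Gen 0: 00011110001000
Gen 1 (rule 193): 11001110100011
Gen 2 (rule 102): 01010011100101
Gen 3 (rule 129): 00000001000000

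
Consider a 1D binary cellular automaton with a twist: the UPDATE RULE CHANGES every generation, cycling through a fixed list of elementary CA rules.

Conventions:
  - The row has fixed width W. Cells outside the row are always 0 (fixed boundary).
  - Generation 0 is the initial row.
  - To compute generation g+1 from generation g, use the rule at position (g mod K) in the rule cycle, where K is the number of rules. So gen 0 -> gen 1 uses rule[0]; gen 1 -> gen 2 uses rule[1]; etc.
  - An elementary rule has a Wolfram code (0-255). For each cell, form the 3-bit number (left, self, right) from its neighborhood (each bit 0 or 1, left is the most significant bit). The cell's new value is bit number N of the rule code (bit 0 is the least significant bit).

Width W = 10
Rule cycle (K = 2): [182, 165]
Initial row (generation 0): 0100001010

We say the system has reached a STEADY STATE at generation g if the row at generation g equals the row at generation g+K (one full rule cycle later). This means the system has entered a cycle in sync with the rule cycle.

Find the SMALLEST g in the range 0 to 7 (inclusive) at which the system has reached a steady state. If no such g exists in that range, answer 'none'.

Gen 0: 0100001010
Gen 1 (rule 182): 1110011111
Gen 2 (rule 165): 0100001110
Gen 3 (rule 182): 1110010101
Gen 4 (rule 165): 0100011111
Gen 5 (rule 182): 1110101110
Gen 6 (rule 165): 0101110100
Gen 7 (rule 182): 1110101110
Gen 8 (rule 165): 0101110100
Gen 9 (rule 182): 1110101110

Answer: 5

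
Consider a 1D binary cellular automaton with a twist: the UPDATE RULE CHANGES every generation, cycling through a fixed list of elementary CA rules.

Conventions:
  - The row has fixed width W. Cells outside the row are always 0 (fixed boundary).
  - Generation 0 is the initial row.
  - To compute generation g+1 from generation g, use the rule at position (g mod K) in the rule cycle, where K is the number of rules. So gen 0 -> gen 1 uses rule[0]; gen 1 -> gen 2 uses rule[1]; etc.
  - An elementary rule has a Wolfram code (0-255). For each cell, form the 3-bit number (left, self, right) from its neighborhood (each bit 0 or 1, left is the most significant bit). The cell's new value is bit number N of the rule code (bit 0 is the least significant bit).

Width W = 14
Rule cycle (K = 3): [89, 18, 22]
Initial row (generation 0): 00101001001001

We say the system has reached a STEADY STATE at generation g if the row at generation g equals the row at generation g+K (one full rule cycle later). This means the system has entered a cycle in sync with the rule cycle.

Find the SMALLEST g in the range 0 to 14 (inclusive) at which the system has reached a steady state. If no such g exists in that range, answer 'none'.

Answer: 8

Derivation:
Gen 0: 00101001001001
Gen 1 (rule 89): 10000100100100
Gen 2 (rule 18): 01001011011010
Gen 3 (rule 22): 11111000000011
Gen 4 (rule 89): 10001111111011
Gen 5 (rule 18): 01010000000000
Gen 6 (rule 22): 11011000000000
Gen 7 (rule 89): 11011111111111
Gen 8 (rule 18): 00000000000000
Gen 9 (rule 22): 00000000000000
Gen 10 (rule 89): 11111111111111
Gen 11 (rule 18): 00000000000000
Gen 12 (rule 22): 00000000000000
Gen 13 (rule 89): 11111111111111
Gen 14 (rule 18): 00000000000000
Gen 15 (rule 22): 00000000000000
Gen 16 (rule 89): 11111111111111
Gen 17 (rule 18): 00000000000000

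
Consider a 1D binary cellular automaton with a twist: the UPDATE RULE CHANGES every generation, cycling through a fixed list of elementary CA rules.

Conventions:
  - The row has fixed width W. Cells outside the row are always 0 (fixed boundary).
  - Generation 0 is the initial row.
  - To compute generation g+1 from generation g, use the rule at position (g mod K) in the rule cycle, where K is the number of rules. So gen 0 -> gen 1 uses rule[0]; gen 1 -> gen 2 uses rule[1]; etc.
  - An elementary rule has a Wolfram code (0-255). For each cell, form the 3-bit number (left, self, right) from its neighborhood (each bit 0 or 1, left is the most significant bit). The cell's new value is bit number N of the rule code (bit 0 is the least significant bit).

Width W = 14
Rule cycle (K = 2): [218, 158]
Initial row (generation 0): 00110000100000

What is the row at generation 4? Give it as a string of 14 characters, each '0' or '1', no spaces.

Answer: 11100110011010

Derivation:
Gen 0: 00110000100000
Gen 1 (rule 218): 01111001010000
Gen 2 (rule 158): 11110111011000
Gen 3 (rule 218): 11110111011100
Gen 4 (rule 158): 11100110011010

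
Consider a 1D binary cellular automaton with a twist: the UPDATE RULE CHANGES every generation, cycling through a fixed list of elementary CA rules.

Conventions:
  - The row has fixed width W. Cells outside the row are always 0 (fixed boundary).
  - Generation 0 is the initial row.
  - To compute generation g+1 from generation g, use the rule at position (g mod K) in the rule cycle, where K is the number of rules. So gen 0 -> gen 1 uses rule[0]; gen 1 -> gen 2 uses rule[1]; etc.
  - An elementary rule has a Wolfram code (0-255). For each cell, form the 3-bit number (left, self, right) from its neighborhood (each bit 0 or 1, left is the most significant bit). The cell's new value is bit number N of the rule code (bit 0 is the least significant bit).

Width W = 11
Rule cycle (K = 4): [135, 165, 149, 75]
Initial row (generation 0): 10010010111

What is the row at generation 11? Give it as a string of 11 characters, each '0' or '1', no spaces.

Gen 0: 10010010111
Gen 1 (rule 135): 10110110010
Gen 2 (rule 165): 11001000010
Gen 3 (rule 149): 00101111011
Gen 4 (rule 75): 11001001011
Gen 5 (rule 135): 00011011000
Gen 6 (rule 165): 11000100011
Gen 7 (rule 149): 00110111000
Gen 8 (rule 75): 11110101011
Gen 9 (rule 135): 01100101000
Gen 10 (rule 165): 00000111011
Gen 11 (rule 149): 11110010000

Answer: 11110010000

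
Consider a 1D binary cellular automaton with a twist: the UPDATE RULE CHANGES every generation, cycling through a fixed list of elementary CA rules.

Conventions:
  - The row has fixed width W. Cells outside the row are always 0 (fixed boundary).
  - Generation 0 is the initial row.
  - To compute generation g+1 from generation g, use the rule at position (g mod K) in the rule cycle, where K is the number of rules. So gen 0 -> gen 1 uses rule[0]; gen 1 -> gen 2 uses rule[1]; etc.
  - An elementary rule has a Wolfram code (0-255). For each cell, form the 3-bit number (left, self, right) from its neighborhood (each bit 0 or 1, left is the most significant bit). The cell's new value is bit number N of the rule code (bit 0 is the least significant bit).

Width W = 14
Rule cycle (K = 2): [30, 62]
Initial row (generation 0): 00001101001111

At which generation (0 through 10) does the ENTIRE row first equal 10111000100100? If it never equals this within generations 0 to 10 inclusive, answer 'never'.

Answer: 9

Derivation:
Gen 0: 00001101001111
Gen 1 (rule 30): 00011001111000
Gen 2 (rule 62): 00110111000100
Gen 3 (rule 30): 01100100101110
Gen 4 (rule 62): 11011111111001
Gen 5 (rule 30): 10010000000111
Gen 6 (rule 62): 11111000001100
Gen 7 (rule 30): 10000100011010
Gen 8 (rule 62): 11001110110111
Gen 9 (rule 30): 10111000100100
Gen 10 (rule 62): 11100101111110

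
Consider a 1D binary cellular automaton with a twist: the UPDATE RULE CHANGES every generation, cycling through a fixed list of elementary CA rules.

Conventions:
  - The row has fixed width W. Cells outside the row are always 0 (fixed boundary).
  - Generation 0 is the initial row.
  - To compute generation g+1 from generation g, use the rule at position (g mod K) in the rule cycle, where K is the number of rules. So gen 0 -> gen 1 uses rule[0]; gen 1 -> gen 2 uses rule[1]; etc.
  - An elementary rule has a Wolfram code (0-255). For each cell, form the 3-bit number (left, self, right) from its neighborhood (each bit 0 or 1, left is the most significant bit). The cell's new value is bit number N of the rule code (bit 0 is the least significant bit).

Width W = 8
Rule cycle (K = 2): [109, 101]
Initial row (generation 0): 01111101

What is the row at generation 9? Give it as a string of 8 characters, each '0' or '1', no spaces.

Answer: 01101101

Derivation:
Gen 0: 01111101
Gen 1 (rule 109): 01000111
Gen 2 (rule 101): 01010001
Gen 3 (rule 109): 01110101
Gen 4 (rule 101): 00011111
Gen 5 (rule 109): 11010001
Gen 6 (rule 101): 01110101
Gen 7 (rule 109): 01011111
Gen 8 (rule 101): 01100001
Gen 9 (rule 109): 01101101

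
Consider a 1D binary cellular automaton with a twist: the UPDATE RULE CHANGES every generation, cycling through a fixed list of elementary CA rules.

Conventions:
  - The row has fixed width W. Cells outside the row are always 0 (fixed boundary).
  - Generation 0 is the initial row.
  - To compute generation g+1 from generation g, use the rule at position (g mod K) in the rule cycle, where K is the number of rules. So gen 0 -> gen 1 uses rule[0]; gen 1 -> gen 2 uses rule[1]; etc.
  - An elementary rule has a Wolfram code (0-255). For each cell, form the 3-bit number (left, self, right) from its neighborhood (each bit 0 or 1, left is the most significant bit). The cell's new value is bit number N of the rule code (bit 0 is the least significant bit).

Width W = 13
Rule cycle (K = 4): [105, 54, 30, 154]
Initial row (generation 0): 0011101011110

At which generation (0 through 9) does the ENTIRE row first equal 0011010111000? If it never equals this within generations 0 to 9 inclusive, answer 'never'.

Gen 0: 0011101011110
Gen 1 (rule 105): 1010110110010
Gen 2 (rule 54): 1111001001111
Gen 3 (rule 30): 1000111111000
Gen 4 (rule 154): 0101111110100
Gen 5 (rule 105): 0011000011001
Gen 6 (rule 54): 0100100100111
Gen 7 (rule 30): 1111111111100
Gen 8 (rule 154): 1111111111010
Gen 9 (rule 105): 1000000001100

Answer: never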